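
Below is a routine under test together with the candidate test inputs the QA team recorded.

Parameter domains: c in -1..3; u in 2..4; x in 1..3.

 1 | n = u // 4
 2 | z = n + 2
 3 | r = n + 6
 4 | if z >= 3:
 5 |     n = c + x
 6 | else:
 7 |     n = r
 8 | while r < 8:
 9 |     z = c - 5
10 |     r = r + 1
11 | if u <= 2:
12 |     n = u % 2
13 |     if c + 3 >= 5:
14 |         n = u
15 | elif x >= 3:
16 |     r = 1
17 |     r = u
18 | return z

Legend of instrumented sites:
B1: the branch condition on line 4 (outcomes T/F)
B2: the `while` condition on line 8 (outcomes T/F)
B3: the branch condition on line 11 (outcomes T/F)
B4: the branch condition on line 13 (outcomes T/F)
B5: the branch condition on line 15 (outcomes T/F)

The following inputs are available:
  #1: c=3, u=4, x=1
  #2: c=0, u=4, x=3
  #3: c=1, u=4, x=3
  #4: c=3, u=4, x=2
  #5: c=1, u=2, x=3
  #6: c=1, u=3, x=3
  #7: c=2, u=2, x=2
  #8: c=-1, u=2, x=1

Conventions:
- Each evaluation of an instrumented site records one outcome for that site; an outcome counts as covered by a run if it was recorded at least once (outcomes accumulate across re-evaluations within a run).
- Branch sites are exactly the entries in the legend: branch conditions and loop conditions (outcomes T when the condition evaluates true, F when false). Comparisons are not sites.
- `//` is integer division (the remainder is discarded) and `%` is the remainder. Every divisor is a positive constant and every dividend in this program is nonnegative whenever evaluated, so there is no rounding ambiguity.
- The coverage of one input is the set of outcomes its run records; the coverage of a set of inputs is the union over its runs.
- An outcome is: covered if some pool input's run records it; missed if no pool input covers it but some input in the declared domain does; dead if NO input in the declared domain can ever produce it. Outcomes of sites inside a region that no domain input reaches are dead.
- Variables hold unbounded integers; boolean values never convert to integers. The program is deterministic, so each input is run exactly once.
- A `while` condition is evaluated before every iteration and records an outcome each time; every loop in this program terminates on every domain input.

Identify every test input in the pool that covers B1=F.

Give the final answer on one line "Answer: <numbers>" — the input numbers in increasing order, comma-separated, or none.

input #1 (c=3, u=4, x=1): misses B1=F
input #2 (c=0, u=4, x=3): misses B1=F
input #3 (c=1, u=4, x=3): misses B1=F
input #4 (c=3, u=4, x=2): misses B1=F
input #5 (c=1, u=2, x=3): covers B1=F
input #6 (c=1, u=3, x=3): covers B1=F
input #7 (c=2, u=2, x=2): covers B1=F
input #8 (c=-1, u=2, x=1): covers B1=F

Answer: 5, 6, 7, 8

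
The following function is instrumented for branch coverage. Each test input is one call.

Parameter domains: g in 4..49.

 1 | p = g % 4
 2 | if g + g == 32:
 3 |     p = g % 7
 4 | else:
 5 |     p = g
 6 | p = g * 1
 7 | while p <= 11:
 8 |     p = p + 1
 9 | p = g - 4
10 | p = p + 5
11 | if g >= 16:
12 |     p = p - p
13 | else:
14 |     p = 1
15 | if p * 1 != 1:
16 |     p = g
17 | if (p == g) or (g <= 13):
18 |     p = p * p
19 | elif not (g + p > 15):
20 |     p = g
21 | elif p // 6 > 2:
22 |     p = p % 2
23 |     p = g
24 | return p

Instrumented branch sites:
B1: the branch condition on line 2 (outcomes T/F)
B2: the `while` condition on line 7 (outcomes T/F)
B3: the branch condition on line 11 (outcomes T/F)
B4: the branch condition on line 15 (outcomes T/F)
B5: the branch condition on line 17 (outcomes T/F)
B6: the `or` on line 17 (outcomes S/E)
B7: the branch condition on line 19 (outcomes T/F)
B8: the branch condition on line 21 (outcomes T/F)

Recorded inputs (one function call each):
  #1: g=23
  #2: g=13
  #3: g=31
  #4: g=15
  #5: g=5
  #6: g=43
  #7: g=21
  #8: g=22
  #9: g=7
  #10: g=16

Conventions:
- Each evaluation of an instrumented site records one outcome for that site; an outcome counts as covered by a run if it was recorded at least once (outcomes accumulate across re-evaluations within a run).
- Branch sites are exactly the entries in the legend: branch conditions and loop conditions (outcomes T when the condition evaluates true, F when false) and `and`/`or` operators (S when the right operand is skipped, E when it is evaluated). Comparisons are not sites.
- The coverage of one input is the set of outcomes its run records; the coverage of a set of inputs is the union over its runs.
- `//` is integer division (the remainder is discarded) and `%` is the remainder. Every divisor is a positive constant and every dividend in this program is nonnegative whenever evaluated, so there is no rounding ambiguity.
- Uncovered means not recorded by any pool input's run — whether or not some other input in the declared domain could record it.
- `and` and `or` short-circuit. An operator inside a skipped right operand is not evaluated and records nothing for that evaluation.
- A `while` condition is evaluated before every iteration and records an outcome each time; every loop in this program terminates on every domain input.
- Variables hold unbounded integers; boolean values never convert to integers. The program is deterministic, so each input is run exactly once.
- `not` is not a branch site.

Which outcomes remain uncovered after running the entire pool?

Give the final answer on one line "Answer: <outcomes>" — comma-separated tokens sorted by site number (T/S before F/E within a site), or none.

test 1 (g=23) fires B1->F, B2->F, B3->T, B4->T, B6->S, B5->T; hits B1=F, B2=F, B3=T, B4=T, B5=T, B6=S
test 2 (g=13) fires B1->F, B2->F, B3->F, B4->F, B6->E, B5->T; hits B1=F, B2=F, B3=F, B4=F, B5=T, B6=E
test 3 (g=31) fires B1->F, B2->F, B3->T, B4->T, B6->S, B5->T; hits B1=F, B2=F, B3=T, B4=T, B5=T, B6=S
test 4 (g=15) fires B1->F, B2->F, B3->F, B4->F, B6->E, B5->F, B7->F, B8->F; hits B1=F, B2=F, B3=F, B4=F, B5=F, B6=E, B7=F, B8=F
test 5 (g=5) fires B1->F, B2->T, B2->T, B2->T, B2->T, B2->T, B2->T, B2->T, B2->F, B3->F, B4->F, B6->E, B5->T; hits B1=F, B2=T, B2=F, B3=F, B4=F, B5=T, B6=E
test 6 (g=43) fires B1->F, B2->F, B3->T, B4->T, B6->S, B5->T; hits B1=F, B2=F, B3=T, B4=T, B5=T, B6=S
test 7 (g=21) fires B1->F, B2->F, B3->T, B4->T, B6->S, B5->T; hits B1=F, B2=F, B3=T, B4=T, B5=T, B6=S
test 8 (g=22) fires B1->F, B2->F, B3->T, B4->T, B6->S, B5->T; hits B1=F, B2=F, B3=T, B4=T, B5=T, B6=S
test 9 (g=7) fires B1->F, B2->T, B2->T, B2->T, B2->T, B2->T, B2->F, B3->F, B4->F, B6->E, B5->T; hits B1=F, B2=T, B2=F, B3=F, B4=F, B5=T, B6=E
test 10 (g=16) fires B1->T, B2->F, B3->T, B4->T, B6->S, B5->T; hits B1=T, B2=F, B3=T, B4=T, B5=T, B6=S
union over the pool: B1=T, B1=F, B2=T, B2=F, B3=T, B3=F, B4=T, B4=F, B5=T, B5=F, B6=S, B6=E, B7=F, B8=F
uncovered (2 of 16): B7=T, B8=T

Answer: B7=T, B8=T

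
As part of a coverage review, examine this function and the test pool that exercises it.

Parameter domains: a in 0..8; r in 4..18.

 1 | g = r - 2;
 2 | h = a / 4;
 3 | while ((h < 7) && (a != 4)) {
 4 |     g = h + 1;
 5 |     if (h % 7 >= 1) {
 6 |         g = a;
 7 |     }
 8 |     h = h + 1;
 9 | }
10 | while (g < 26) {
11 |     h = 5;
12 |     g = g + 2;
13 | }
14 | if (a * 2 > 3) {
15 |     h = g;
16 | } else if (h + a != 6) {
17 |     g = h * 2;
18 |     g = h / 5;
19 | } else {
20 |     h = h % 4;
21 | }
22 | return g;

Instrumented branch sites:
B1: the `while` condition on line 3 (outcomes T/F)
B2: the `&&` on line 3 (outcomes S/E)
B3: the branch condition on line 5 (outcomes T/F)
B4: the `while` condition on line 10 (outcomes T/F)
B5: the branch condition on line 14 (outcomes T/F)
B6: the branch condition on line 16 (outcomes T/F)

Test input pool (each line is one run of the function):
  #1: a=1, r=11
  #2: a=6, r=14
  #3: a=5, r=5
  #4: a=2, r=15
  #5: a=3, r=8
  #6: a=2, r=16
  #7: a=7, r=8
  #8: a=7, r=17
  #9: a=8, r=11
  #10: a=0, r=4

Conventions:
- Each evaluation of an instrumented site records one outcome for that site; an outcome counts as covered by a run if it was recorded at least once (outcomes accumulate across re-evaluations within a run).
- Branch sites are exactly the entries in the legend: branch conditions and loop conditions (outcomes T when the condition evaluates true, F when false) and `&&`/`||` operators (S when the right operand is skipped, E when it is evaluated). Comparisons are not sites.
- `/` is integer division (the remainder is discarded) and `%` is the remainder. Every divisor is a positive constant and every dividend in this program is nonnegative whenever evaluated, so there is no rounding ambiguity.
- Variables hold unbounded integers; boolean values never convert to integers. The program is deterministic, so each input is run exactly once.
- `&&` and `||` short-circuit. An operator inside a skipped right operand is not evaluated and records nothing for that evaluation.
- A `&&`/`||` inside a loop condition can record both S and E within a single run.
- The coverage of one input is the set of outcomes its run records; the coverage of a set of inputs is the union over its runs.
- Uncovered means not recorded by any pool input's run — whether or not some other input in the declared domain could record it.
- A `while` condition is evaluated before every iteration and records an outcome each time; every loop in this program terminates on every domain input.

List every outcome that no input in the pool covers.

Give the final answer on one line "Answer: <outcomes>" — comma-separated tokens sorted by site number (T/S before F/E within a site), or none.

#1 (a=1, r=11) -> B2->E, B1->T, B3->F, B2->E, B1->T, B3->T, B2->E, B1->T, B3->T, B2->E, B1->T, B3->T, B2->E, B1->T, ...; covered: B1=T, B1=F, B2=S, B2=E, B3=T, B3=F, B4=T, B4=F, B5=F, B6=F
#2 (a=6, r=14) -> B2->E, B1->T, B3->T, B2->E, B1->T, B3->T, B2->E, B1->T, B3->T, B2->E, B1->T, B3->T, B2->E, B1->T, ...; covered: B1=T, B1=F, B2=S, B2=E, B3=T, B4=T, B4=F, B5=T
#3 (a=5, r=5) -> B2->E, B1->T, B3->T, B2->E, B1->T, B3->T, B2->E, B1->T, B3->T, B2->E, B1->T, B3->T, B2->E, B1->T, ...; covered: B1=T, B1=F, B2=S, B2=E, B3=T, B4=T, B4=F, B5=T
#4 (a=2, r=15) -> B2->E, B1->T, B3->F, B2->E, B1->T, B3->T, B2->E, B1->T, B3->T, B2->E, B1->T, B3->T, B2->E, B1->T, ...; covered: B1=T, B1=F, B2=S, B2=E, B3=T, B3=F, B4=T, B4=F, B5=T
#5 (a=3, r=8) -> B2->E, B1->T, B3->F, B2->E, B1->T, B3->T, B2->E, B1->T, B3->T, B2->E, B1->T, B3->T, B2->E, B1->T, ...; covered: B1=T, B1=F, B2=S, B2=E, B3=T, B3=F, B4=T, B4=F, B5=T
#6 (a=2, r=16) -> B2->E, B1->T, B3->F, B2->E, B1->T, B3->T, B2->E, B1->T, B3->T, B2->E, B1->T, B3->T, B2->E, B1->T, ...; covered: B1=T, B1=F, B2=S, B2=E, B3=T, B3=F, B4=T, B4=F, B5=T
#7 (a=7, r=8) -> B2->E, B1->T, B3->T, B2->E, B1->T, B3->T, B2->E, B1->T, B3->T, B2->E, B1->T, B3->T, B2->E, B1->T, ...; covered: B1=T, B1=F, B2=S, B2=E, B3=T, B4=T, B4=F, B5=T
#8 (a=7, r=17) -> B2->E, B1->T, B3->T, B2->E, B1->T, B3->T, B2->E, B1->T, B3->T, B2->E, B1->T, B3->T, B2->E, B1->T, ...; covered: B1=T, B1=F, B2=S, B2=E, B3=T, B4=T, B4=F, B5=T
#9 (a=8, r=11) -> B2->E, B1->T, B3->T, B2->E, B1->T, B3->T, B2->E, B1->T, B3->T, B2->E, B1->T, B3->T, B2->E, B1->T, ...; covered: B1=T, B1=F, B2=S, B2=E, B3=T, B4=T, B4=F, B5=T
#10 (a=0, r=4) -> B2->E, B1->T, B3->F, B2->E, B1->T, B3->T, B2->E, B1->T, B3->T, B2->E, B1->T, B3->T, B2->E, B1->T, ...; covered: B1=T, B1=F, B2=S, B2=E, B3=T, B3=F, B4=T, B4=F, B5=F, B6=T
union over the pool: B1=T, B1=F, B2=S, B2=E, B3=T, B3=F, B4=T, B4=F, B5=T, B5=F, B6=T, B6=F
uncovered (0 of 12): none

Answer: none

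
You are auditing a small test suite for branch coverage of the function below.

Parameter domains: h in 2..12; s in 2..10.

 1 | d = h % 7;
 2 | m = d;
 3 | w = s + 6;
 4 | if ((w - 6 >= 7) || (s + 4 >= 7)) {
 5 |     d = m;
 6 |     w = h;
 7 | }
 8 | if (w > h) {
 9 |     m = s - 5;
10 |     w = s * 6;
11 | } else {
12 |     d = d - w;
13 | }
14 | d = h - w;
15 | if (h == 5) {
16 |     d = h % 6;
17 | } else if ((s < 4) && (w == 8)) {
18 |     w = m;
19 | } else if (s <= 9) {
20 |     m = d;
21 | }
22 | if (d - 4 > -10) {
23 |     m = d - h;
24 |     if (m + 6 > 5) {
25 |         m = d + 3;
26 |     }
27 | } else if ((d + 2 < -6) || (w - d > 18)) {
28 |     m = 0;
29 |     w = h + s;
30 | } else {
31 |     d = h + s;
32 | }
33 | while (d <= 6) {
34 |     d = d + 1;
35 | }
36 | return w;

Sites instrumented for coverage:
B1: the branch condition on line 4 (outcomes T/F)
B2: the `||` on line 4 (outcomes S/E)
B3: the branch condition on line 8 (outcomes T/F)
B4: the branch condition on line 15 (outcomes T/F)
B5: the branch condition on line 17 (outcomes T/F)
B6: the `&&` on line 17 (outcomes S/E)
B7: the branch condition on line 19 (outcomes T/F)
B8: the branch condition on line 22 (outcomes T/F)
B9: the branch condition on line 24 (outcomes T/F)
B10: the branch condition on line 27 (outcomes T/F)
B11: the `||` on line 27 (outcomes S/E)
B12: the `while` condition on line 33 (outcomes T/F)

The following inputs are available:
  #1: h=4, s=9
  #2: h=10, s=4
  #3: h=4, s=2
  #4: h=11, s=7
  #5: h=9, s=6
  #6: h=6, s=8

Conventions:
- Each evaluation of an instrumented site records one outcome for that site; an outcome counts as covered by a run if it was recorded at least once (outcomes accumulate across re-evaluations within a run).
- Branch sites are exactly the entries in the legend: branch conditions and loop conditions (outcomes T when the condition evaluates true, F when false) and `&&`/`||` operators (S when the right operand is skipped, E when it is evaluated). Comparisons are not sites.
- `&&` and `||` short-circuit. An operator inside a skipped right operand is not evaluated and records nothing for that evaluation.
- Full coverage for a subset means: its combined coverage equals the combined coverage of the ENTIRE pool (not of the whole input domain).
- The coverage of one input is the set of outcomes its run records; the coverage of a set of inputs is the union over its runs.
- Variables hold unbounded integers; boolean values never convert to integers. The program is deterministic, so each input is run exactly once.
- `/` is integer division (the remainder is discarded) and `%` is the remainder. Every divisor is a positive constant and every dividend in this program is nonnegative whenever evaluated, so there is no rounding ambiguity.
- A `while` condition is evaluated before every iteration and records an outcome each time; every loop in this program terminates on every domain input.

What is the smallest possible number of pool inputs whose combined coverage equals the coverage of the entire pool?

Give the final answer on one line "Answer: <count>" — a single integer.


input #1 (h=4, s=9): covers B1=T, B2=S, B3=F, B4=F, B5=F, B6=S, B7=T, B8=T, B9=F, B12=T, B12=F
input #2 (h=10, s=4): covers B1=T, B2=E, B3=F, B4=F, B5=F, B6=S, B7=T, B8=T, B9=F, B12=T, B12=F
input #3 (h=4, s=2): covers B1=F, B2=E, B3=T, B4=F, B5=F, B6=E, B7=T, B8=F, B10=T, B11=E, B12=T, B12=F
input #4 (h=11, s=7): covers B1=T, B2=S, B3=F, B4=F, B5=F, B6=S, B7=T, B8=T, B9=F, B12=T, B12=F
input #5 (h=9, s=6): covers B1=T, B2=E, B3=F, B4=F, B5=F, B6=S, B7=T, B8=T, B9=F, B12=T, B12=F
input #6 (h=6, s=8): covers B1=T, B2=S, B3=F, B4=F, B5=F, B6=S, B7=T, B8=T, B9=F, B12=T, B12=F
pool-wide coverage (18 outcomes): B1=T, B1=F, B2=S, B2=E, B3=T, B3=F, B4=F, B5=F, B6=S, B6=E, B7=T, B8=T, B8=F, B9=F, B10=T, B11=E, B12=T, B12=F
checked all size-1 subsets: none covers 18 outcomes (max 12/18)
size 2: inputs {1, 3} cover all 18 outcomes, and no lexicographically smaller subset of this size does
Answer: 2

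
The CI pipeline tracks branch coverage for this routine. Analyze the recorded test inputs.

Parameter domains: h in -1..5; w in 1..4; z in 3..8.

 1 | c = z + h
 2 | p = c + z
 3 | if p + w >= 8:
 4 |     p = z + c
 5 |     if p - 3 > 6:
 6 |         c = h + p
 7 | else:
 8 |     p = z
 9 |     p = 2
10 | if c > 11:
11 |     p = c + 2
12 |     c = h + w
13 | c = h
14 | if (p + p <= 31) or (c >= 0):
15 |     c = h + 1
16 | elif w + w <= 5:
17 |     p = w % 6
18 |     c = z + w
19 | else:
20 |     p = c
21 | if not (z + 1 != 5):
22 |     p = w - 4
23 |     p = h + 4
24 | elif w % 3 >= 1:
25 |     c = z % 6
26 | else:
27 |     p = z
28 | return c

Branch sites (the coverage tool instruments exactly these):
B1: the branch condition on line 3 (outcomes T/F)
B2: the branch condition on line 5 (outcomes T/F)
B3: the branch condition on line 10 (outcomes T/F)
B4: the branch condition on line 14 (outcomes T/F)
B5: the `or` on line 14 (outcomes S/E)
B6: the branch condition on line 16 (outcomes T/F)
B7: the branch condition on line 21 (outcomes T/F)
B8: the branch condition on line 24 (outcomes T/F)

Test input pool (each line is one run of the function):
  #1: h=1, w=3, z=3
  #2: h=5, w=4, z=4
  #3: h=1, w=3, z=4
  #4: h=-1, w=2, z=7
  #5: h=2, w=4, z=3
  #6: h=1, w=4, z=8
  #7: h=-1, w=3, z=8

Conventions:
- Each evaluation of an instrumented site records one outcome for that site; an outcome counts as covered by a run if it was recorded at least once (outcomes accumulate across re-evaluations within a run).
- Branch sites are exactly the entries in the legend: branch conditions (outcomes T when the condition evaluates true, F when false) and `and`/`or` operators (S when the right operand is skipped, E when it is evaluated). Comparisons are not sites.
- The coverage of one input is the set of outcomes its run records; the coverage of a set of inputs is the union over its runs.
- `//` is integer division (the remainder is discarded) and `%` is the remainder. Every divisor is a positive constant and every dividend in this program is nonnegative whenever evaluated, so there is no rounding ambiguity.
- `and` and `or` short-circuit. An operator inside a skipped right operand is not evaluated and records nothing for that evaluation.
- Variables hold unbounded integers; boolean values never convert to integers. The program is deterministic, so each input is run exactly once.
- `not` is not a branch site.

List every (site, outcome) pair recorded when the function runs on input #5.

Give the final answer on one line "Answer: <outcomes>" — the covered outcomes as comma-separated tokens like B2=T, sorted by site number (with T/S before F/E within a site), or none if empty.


Running input #5 (h=2, w=4, z=3), event by event:
  B1->T, B2->F, B3->F, B5->S, B4->T, B7->F, B8->T
as a set, this run covers: B1=T, B2=F, B3=F, B4=T, B5=S, B7=F, B8=T
Answer: B1=T, B2=F, B3=F, B4=T, B5=S, B7=F, B8=T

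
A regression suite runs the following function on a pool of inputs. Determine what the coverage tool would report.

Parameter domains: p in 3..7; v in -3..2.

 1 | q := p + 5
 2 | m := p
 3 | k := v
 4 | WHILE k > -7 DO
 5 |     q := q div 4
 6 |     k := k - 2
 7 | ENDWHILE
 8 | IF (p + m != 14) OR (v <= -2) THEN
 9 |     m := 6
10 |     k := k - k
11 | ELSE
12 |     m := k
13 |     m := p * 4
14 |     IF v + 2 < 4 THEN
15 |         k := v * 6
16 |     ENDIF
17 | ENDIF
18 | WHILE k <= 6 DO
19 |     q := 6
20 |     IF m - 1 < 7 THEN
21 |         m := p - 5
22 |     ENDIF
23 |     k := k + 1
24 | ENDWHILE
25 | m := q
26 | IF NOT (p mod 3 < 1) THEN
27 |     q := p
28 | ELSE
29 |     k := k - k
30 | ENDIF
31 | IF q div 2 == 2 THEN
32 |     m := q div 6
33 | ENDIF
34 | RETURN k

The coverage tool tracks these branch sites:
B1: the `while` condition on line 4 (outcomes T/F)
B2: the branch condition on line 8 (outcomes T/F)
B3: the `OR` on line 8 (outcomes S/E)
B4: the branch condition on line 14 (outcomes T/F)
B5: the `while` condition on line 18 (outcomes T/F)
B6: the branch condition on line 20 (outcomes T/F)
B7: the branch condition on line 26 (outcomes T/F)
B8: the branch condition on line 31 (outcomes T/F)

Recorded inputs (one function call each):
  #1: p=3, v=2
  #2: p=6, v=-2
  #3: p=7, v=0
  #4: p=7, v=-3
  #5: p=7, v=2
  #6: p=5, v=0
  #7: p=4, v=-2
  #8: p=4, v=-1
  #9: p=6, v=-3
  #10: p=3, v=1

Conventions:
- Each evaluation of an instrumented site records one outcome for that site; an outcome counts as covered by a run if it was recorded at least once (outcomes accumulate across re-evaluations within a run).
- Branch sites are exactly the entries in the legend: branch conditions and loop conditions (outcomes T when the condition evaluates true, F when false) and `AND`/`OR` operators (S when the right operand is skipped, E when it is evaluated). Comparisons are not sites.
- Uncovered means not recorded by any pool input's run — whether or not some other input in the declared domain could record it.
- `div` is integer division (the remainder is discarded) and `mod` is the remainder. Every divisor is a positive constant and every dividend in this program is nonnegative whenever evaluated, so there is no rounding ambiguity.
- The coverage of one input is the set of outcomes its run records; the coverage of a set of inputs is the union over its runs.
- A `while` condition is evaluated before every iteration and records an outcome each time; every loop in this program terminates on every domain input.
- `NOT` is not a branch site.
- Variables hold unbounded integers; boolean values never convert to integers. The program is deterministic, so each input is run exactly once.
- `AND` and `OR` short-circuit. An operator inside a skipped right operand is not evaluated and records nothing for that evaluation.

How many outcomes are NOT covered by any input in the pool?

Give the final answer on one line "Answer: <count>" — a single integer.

test 1 (p=3, v=2) fires B1->T, B1->T, B1->T, B1->T, B1->T, B1->F, B3->S, B2->T, B5->T, B6->T, B5->T, B6->T, B5->T, B6->T, ...; hits B1=T, B1=F, B2=T, B3=S, B5=T, B5=F, B6=T, B7=F, B8=F
test 2 (p=6, v=-2) fires B1->T, B1->T, B1->T, B1->F, B3->S, B2->T, B5->T, B6->T, B5->T, B6->T, B5->T, B6->T, B5->T, B6->T, ...; hits B1=T, B1=F, B2=T, B3=S, B5=T, B5=F, B6=T, B7=F, B8=F
test 3 (p=7, v=0) fires B1->T, B1->T, B1->T, B1->T, B1->F, B3->E, B2->F, B4->T, B5->T, B6->F, B5->T, B6->F, B5->T, B6->F, ...; hits B1=T, B1=F, B2=F, B3=E, B4=T, B5=T, B5=F, B6=F, B7=T, B8=F
test 4 (p=7, v=-3) fires B1->T, B1->T, B1->F, B3->E, B2->T, B5->T, B6->T, B5->T, B6->T, B5->T, B6->T, B5->T, B6->T, B5->T, ...; hits B1=T, B1=F, B2=T, B3=E, B5=T, B5=F, B6=T, B7=T, B8=F
test 5 (p=7, v=2) fires B1->T, B1->T, B1->T, B1->T, B1->T, B1->F, B3->E, B2->F, B4->F, B5->T, B6->F, B5->T, B6->F, B5->T, ...; hits B1=T, B1=F, B2=F, B3=E, B4=F, B5=T, B5=F, B6=F, B7=T, B8=F
test 6 (p=5, v=0) fires B1->T, B1->T, B1->T, B1->T, B1->F, B3->S, B2->T, B5->T, B6->T, B5->T, B6->T, B5->T, B6->T, B5->T, ...; hits B1=T, B1=F, B2=T, B3=S, B5=T, B5=F, B6=T, B7=T, B8=T
test 7 (p=4, v=-2) fires B1->T, B1->T, B1->T, B1->F, B3->S, B2->T, B5->T, B6->T, B5->T, B6->T, B5->T, B6->T, B5->T, B6->T, ...; hits B1=T, B1=F, B2=T, B3=S, B5=T, B5=F, B6=T, B7=T, B8=T
test 8 (p=4, v=-1) fires B1->T, B1->T, B1->T, B1->F, B3->S, B2->T, B5->T, B6->T, B5->T, B6->T, B5->T, B6->T, B5->T, B6->T, ...; hits B1=T, B1=F, B2=T, B3=S, B5=T, B5=F, B6=T, B7=T, B8=T
test 9 (p=6, v=-3) fires B1->T, B1->T, B1->F, B3->S, B2->T, B5->T, B6->T, B5->T, B6->T, B5->T, B6->T, B5->T, B6->T, B5->T, ...; hits B1=T, B1=F, B2=T, B3=S, B5=T, B5=F, B6=T, B7=F, B8=F
test 10 (p=3, v=1) fires B1->T, B1->T, B1->T, B1->T, B1->F, B3->S, B2->T, B5->T, B6->T, B5->T, B6->T, B5->T, B6->T, B5->T, ...; hits B1=T, B1=F, B2=T, B3=S, B5=T, B5=F, B6=T, B7=F, B8=F
union over the pool: B1=T, B1=F, B2=T, B2=F, B3=S, B3=E, B4=T, B4=F, B5=T, B5=F, B6=T, B6=F, B7=T, B7=F, B8=T, B8=F
uncovered (0 of 16): none

Answer: 0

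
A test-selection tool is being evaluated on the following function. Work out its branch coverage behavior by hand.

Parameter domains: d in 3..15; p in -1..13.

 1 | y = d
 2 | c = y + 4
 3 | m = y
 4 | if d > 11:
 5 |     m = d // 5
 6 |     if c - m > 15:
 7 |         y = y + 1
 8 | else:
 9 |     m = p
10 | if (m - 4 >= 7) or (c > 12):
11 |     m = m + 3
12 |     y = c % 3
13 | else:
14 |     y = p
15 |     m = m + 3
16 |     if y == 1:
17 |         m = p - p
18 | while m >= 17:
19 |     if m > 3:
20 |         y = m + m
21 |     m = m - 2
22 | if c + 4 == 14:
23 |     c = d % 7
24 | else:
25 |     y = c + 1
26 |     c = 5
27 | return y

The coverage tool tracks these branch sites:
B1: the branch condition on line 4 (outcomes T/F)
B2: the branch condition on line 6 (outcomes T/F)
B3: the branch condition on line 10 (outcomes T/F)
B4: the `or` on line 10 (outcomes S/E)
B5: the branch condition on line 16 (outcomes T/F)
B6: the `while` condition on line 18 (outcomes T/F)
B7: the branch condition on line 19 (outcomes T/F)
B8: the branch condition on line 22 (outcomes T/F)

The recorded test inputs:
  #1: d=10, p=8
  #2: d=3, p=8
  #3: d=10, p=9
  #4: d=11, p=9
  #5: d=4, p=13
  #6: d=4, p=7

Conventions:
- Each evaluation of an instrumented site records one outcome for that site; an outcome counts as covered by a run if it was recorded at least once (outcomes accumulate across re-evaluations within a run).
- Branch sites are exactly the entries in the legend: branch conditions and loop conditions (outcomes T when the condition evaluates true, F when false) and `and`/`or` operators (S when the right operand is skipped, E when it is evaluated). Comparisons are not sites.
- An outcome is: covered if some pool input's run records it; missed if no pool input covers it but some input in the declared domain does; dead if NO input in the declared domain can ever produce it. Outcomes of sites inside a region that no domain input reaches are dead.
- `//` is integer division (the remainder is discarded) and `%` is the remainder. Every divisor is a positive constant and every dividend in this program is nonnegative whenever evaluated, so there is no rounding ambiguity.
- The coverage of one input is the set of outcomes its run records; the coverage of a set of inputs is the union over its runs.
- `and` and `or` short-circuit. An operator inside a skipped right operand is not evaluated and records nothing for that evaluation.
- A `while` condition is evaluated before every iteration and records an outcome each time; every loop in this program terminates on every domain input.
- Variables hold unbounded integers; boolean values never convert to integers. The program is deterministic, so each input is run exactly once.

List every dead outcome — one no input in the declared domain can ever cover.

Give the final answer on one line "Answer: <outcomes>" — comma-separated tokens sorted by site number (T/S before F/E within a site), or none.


exhaustive pass over the 195-input domain:
  B6=T: never recorded by any domain input -> dead
  B7=T: never recorded by any domain input -> dead
  B7=F: never recorded by any domain input -> dead
  reachable outcomes have witnesses, e.g. B1=T (e.g. d=12, p=-1), B1=F (e.g. d=3, p=-1), B2=T (e.g. d=14, p=-1), B2=F (e.g. d=12, p=-1)
Answer: B6=T, B7=T, B7=F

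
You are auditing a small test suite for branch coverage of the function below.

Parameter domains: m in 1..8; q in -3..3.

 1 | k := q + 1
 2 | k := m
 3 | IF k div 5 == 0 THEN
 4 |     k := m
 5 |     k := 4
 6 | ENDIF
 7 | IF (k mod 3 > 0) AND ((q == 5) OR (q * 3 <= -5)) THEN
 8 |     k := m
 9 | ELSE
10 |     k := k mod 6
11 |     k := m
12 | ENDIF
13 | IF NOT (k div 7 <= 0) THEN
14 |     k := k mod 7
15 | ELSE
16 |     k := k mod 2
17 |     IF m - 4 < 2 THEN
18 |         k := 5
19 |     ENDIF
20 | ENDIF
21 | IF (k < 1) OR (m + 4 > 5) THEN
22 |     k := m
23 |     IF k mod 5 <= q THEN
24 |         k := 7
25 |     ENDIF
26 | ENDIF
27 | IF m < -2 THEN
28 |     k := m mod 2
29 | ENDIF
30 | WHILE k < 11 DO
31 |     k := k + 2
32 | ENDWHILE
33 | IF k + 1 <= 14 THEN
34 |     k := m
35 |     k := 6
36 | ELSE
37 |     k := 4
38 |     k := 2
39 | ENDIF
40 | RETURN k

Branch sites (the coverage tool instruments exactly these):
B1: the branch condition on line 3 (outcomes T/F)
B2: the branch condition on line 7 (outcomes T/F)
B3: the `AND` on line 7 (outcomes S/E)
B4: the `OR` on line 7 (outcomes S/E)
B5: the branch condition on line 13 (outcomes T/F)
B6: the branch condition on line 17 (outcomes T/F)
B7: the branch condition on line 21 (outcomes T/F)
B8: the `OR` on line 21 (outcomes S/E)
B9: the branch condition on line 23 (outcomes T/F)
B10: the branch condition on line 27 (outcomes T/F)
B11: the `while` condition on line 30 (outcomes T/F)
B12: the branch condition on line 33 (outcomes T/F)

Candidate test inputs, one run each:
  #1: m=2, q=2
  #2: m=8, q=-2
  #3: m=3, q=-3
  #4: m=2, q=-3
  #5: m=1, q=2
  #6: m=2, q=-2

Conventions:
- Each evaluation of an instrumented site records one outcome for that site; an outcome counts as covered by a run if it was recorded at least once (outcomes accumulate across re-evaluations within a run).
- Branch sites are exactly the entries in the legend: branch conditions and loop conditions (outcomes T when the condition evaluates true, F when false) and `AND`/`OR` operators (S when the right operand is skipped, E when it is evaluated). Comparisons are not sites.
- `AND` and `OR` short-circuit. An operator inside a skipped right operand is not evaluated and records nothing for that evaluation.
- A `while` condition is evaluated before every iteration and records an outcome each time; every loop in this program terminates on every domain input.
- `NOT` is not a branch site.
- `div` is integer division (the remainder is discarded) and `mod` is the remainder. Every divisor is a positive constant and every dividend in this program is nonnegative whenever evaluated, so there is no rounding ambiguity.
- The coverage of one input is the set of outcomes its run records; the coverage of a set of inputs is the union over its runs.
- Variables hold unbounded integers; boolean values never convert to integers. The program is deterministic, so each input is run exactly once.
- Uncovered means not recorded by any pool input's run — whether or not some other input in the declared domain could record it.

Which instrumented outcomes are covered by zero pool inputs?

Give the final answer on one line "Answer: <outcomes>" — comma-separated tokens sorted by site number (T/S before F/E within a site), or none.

input #1 (m=2, q=2): events B1->T, B3->E, B4->E, B2->F, B5->F, B6->T, B8->E, B7->T, B9->T, B10->F, B11->T, B11->T, B11->F, B12->T; covers B1=T, B2=F, B3=E, B4=E, B5=F, B6=T, B7=T, B8=E, B9=T, B10=F, B11=T, B11=F, B12=T
input #2 (m=8, q=-2): events B1->F, B3->E, B4->E, B2->T, B5->T, B8->E, B7->T, B9->F, B10->F, B11->T, B11->T, B11->F, B12->T; covers B1=F, B2=T, B3=E, B4=E, B5=T, B7=T, B8=E, B9=F, B10=F, B11=T, B11=F, B12=T
input #3 (m=3, q=-3): events B1->T, B3->E, B4->E, B2->T, B5->F, B6->T, B8->E, B7->T, B9->F, B10->F, B11->T, B11->T, B11->T, B11->T, ...; covers B1=T, B2=T, B3=E, B4=E, B5=F, B6=T, B7=T, B8=E, B9=F, B10=F, B11=T, B11=F, B12=T
input #4 (m=2, q=-3): events B1->T, B3->E, B4->E, B2->T, B5->F, B6->T, B8->E, B7->T, B9->F, B10->F, B11->T, B11->T, B11->T, B11->T, ...; covers B1=T, B2=T, B3=E, B4=E, B5=F, B6=T, B7=T, B8=E, B9=F, B10=F, B11=T, B11=F, B12=T
input #5 (m=1, q=2): events B1->T, B3->E, B4->E, B2->F, B5->F, B6->T, B8->E, B7->F, B10->F, B11->T, B11->T, B11->T, B11->F, B12->T; covers B1=T, B2=F, B3=E, B4=E, B5=F, B6=T, B7=F, B8=E, B10=F, B11=T, B11=F, B12=T
input #6 (m=2, q=-2): events B1->T, B3->E, B4->E, B2->T, B5->F, B6->T, B8->E, B7->T, B9->F, B10->F, B11->T, B11->T, B11->T, B11->T, ...; covers B1=T, B2=T, B3=E, B4=E, B5=F, B6=T, B7=T, B8=E, B9=F, B10=F, B11=T, B11=F, B12=T
union over the pool: B1=T, B1=F, B2=T, B2=F, B3=E, B4=E, B5=T, B5=F, B6=T, B7=T, B7=F, B8=E, B9=T, B9=F, B10=F, B11=T, B11=F, B12=T
uncovered (6 of 24): B3=S, B4=S, B6=F, B8=S, B10=T, B12=F

Answer: B3=S, B4=S, B6=F, B8=S, B10=T, B12=F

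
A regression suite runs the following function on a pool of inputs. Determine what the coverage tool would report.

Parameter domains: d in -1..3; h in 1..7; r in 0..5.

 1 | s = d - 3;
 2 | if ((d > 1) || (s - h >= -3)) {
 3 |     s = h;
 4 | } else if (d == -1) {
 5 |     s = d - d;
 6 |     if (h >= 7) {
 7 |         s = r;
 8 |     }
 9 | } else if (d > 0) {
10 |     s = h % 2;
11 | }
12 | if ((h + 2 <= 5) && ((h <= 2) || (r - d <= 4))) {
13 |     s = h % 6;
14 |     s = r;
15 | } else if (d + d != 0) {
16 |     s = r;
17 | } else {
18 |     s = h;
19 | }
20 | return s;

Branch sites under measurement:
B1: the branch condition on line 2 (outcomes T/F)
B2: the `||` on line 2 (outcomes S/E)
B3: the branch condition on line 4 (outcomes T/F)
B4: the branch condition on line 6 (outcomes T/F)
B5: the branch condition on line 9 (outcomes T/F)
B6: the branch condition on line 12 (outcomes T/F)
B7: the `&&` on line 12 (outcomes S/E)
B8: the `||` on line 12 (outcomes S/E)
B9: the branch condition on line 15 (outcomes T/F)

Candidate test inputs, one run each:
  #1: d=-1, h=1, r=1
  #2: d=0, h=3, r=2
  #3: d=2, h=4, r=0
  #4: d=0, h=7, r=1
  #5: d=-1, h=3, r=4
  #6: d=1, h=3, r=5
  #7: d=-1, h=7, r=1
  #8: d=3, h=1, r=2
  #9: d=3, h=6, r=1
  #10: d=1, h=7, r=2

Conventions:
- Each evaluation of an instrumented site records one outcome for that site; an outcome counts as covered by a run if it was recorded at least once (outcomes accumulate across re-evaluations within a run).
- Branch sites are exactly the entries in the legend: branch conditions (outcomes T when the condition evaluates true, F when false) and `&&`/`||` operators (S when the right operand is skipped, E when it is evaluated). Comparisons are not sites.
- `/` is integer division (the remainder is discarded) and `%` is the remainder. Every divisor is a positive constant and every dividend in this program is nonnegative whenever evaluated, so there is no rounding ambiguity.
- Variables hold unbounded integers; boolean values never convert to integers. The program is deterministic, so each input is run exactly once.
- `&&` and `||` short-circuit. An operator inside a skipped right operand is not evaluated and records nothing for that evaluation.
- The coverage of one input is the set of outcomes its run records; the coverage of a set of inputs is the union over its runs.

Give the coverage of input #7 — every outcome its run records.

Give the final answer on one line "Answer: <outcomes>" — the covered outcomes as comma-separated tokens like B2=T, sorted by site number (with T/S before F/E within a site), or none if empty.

Running input #7 (d=-1, h=7, r=1), event by event:
  B2->E, B1->F, B3->T, B4->T, B7->S, B6->F, B9->T
as a set, this run covers: B1=F, B2=E, B3=T, B4=T, B6=F, B7=S, B9=T

Answer: B1=F, B2=E, B3=T, B4=T, B6=F, B7=S, B9=T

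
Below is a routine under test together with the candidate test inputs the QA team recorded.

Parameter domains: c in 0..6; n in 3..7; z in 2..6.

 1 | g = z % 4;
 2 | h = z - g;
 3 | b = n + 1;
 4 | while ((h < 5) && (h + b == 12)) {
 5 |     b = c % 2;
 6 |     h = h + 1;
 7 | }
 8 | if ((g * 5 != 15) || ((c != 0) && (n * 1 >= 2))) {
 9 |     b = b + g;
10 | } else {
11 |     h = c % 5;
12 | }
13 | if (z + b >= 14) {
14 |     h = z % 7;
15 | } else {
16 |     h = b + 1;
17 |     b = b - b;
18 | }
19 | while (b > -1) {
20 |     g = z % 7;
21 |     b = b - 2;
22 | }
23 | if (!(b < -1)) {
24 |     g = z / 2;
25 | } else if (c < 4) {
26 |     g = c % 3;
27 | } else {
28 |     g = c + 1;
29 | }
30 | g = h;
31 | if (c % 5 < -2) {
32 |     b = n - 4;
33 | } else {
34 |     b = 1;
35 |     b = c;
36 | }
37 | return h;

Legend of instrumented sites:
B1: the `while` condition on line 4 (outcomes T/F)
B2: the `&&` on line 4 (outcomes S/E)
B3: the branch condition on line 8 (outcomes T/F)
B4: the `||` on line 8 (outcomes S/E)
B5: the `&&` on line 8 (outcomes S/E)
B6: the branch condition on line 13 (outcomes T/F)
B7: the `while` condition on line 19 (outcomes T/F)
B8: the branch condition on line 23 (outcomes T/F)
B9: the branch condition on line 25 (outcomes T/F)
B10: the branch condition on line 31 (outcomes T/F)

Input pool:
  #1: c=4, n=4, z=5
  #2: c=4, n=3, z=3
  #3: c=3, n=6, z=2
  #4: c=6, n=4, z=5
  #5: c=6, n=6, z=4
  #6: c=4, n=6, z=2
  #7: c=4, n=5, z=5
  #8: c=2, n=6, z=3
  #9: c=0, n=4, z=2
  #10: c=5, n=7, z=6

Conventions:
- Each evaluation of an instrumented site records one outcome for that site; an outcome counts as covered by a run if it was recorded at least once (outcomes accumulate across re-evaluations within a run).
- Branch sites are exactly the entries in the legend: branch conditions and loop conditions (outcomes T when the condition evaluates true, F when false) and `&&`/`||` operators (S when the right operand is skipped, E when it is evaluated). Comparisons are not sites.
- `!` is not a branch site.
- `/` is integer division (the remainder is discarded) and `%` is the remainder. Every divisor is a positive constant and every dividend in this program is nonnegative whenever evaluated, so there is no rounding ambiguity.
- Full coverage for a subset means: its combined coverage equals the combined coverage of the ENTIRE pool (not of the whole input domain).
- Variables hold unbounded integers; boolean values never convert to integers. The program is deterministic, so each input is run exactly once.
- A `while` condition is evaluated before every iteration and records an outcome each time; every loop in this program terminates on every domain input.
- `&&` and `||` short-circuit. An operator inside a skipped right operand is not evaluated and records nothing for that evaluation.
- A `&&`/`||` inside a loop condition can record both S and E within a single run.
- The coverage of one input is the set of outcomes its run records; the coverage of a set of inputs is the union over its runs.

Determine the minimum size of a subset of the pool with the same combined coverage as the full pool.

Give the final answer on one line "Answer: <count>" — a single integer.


input #1 (c=4, n=4, z=5): covers B1=F, B2=E, B3=T, B4=S, B6=F, B7=T, B7=F, B8=F, B9=F, B10=F
input #2 (c=4, n=3, z=3): covers B1=F, B2=E, B3=T, B4=E, B5=E, B6=F, B7=T, B7=F, B8=F, B9=F, B10=F
input #3 (c=3, n=6, z=2): covers B1=F, B2=E, B3=T, B4=S, B6=F, B7=T, B7=F, B8=F, B9=T, B10=F
input #4 (c=6, n=4, z=5): covers B1=F, B2=E, B3=T, B4=S, B6=F, B7=T, B7=F, B8=F, B9=F, B10=F
input #5 (c=6, n=6, z=4): covers B1=F, B2=E, B3=T, B4=S, B6=F, B7=T, B7=F, B8=F, B9=F, B10=F
input #6 (c=4, n=6, z=2): covers B1=F, B2=E, B3=T, B4=S, B6=F, B7=T, B7=F, B8=F, B9=F, B10=F
input #7 (c=4, n=5, z=5): covers B1=F, B2=E, B3=T, B4=S, B6=F, B7=T, B7=F, B8=F, B9=F, B10=F
input #8 (c=2, n=6, z=3): covers B1=F, B2=E, B3=T, B4=E, B5=E, B6=F, B7=T, B7=F, B8=F, B9=T, B10=F
input #9 (c=0, n=4, z=2): covers B1=F, B2=E, B3=T, B4=S, B6=F, B7=T, B7=F, B8=F, B9=T, B10=F
input #10 (c=5, n=7, z=6): covers B1=T, B1=F, B2=S, B2=E, B3=T, B4=S, B6=F, B7=T, B7=F, B8=F, B9=F, B10=F
pool-wide coverage (15 outcomes): B1=T, B1=F, B2=S, B2=E, B3=T, B4=S, B4=E, B5=E, B6=F, B7=T, B7=F, B8=F, B9=T, B9=F, B10=F
no size-1 subset reaches all 15 outcomes (best union: 12/15)
at size 2, {8, 10} reaches all 15 outcomes; every lexicographically earlier size-2 subset fails
Answer: 2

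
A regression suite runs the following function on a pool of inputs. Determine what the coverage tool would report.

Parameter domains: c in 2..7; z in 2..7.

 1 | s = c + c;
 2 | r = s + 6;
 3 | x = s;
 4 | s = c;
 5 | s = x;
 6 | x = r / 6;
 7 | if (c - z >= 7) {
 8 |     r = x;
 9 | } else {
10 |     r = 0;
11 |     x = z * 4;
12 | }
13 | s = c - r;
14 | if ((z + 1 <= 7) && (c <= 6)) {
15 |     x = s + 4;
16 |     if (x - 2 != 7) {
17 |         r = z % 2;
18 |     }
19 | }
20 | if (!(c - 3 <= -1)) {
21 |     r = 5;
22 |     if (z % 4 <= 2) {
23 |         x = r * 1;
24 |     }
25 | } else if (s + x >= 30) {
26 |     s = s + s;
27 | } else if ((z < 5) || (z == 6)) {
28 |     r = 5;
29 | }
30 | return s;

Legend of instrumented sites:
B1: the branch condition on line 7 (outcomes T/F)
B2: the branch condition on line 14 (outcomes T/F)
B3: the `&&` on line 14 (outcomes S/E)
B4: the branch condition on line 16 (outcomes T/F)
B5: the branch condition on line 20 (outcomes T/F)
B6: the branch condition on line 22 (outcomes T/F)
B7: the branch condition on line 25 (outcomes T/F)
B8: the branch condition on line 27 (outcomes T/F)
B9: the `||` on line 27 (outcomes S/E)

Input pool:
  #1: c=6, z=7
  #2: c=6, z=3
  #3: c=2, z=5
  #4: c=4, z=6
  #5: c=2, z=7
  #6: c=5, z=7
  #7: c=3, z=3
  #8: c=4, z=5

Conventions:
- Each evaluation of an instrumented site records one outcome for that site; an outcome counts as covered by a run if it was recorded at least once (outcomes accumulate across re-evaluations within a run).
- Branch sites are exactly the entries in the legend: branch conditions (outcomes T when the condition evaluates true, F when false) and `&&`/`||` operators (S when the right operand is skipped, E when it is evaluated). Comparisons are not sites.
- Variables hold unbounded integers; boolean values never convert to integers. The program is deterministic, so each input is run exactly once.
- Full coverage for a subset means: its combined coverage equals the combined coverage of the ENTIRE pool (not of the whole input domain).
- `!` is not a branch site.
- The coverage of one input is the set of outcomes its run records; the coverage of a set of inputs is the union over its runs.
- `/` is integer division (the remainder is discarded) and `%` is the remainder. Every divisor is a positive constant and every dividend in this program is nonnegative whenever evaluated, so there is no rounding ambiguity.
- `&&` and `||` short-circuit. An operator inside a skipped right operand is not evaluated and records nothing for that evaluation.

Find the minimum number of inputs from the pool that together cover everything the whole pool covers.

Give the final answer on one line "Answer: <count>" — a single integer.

input #1, c=6, z=7: events B1->F, B3->S, B2->F, B5->T, B6->F; outcomes B1=F, B2=F, B3=S, B5=T, B6=F
input #2, c=6, z=3: events B1->F, B3->E, B2->T, B4->T, B5->T, B6->F; outcomes B1=F, B2=T, B3=E, B4=T, B5=T, B6=F
input #3, c=2, z=5: events B1->F, B3->E, B2->T, B4->T, B5->F, B7->F, B9->E, B8->F; outcomes B1=F, B2=T, B3=E, B4=T, B5=F, B7=F, B8=F, B9=E
input #4, c=4, z=6: events B1->F, B3->E, B2->T, B4->T, B5->T, B6->T; outcomes B1=F, B2=T, B3=E, B4=T, B5=T, B6=T
input #5, c=2, z=7: events B1->F, B3->S, B2->F, B5->F, B7->T; outcomes B1=F, B2=F, B3=S, B5=F, B7=T
input #6, c=5, z=7: events B1->F, B3->S, B2->F, B5->T, B6->F; outcomes B1=F, B2=F, B3=S, B5=T, B6=F
input #7, c=3, z=3: events B1->F, B3->E, B2->T, B4->T, B5->T, B6->F; outcomes B1=F, B2=T, B3=E, B4=T, B5=T, B6=F
input #8, c=4, z=5: events B1->F, B3->E, B2->T, B4->T, B5->T, B6->T; outcomes B1=F, B2=T, B3=E, B4=T, B5=T, B6=T
union over all inputs: B1=F, B2=T, B2=F, B3=S, B3=E, B4=T, B5=T, B5=F, B6=T, B6=F, B7=T, B7=F, B8=F, B9=E (14 outcomes)
size 1 is not enough: best union over all size-1 subsets is 8/14
size 2 is not enough: best union over all size-2 subsets is 12/14
size 3 is not enough: best union over all size-3 subsets is 13/14
inputs {1, 3, 4, 5} (size 4) cover everything; no size-4 subset with a lexicographically smaller index list covers all 14

Answer: 4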